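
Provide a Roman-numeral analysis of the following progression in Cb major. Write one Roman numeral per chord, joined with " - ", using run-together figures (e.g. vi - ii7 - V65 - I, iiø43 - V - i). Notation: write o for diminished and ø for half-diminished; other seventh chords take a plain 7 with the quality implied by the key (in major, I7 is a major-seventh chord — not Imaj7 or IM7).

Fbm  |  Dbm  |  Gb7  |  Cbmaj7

iv - ii - V7 - I7

Fbm: minor triad on Fb — chromatic; iv (borrowed from the parallel minor).
Dbm has root Db, degree 2 in Cb major, so ii.
Gb7: dominant seventh chord on Gb = scale degree 5 → V7.
Cbmaj7 has root Cb, degree 1 in Cb major, so I7.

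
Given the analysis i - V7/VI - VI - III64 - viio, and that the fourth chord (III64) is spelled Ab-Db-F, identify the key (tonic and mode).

Bb minor

III64 is given as Ab-Db-F — a major triad with root Db.
III64 on Db implies Db is the mediant; that puts the tonic at Bb, and the uppercase numeral fits minor mode.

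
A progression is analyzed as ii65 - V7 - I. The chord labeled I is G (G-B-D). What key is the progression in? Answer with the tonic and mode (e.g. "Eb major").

G major

I is given as G-B-D — a major triad with root G.
If G is scale degree 1 and the mode makes that degree carry a major triad, the tonic is G and the mode is major.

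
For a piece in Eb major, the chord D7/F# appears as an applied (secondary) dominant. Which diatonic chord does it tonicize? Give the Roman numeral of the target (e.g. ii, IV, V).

The chord is a dominant seventh chord on D.
A dominant resolves down a perfect fifth: D → G. In Eb major, G is scale degree 3, i.e. iii.

iii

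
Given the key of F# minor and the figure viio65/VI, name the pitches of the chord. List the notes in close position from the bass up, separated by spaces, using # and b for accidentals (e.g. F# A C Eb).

viio65/VI is a secondary leading-tone chord. The target VI is D in F# minor; the applied chord is rooted a semitone below, on C#.
Building a fully diminished seventh chord on C# gives C#-E-G-Bb.
With the 65 figure the chord is in first inversion; from the bass E upward in close position it reads E-G-Bb-C#.

E G Bb C#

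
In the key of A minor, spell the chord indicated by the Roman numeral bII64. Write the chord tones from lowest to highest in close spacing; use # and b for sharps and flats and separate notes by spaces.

Scale degree 2 in A minor is B; lowering it a half step gives Bb. bII64 is the Neapolitan chord — a major triad on the lowered second degree.
So the chord is Bb-D-F.
With the 64 figure the chord is in second inversion; from the bass F upward in close position it reads F-Bb-D.

F Bb D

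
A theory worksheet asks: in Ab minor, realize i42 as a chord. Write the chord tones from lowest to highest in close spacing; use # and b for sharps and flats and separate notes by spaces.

Gb Ab Cb Eb

In Ab minor, the tonic is Ab, and the diatonic chord built there is a minor seventh chord.
That chord is spelled Ab-Cb-Eb-Gb.
With the 42 figure the chord is in third inversion; from the bass Gb upward in close position it reads Gb-Ab-Cb-Eb.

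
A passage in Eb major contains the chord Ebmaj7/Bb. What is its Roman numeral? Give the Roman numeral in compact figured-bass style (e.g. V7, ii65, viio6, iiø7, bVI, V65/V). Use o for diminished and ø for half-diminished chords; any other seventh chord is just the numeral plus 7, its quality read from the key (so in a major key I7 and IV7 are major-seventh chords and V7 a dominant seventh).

I43

The pitches Eb-G-Bb-D form a major seventh chord rooted on Eb.
Eb is scale degree 1 in Eb major, and a major seventh chord on that degree is written I7.
With Bb in the bass the chord is in second inversion, so the figured bass is 43.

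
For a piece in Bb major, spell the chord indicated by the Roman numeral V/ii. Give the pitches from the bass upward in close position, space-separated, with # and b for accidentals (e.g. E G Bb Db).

G B D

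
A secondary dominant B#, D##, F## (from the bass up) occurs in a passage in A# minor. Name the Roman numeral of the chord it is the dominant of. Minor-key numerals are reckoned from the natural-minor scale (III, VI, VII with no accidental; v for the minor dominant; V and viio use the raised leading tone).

V

The chord is a major triad on B#.
A dominant resolves down a perfect fifth: B# → E#. In A# minor, E# is scale degree 5, i.e. V.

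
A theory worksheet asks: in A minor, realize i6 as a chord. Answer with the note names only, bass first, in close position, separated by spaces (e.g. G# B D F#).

In A minor, the tonic is A, and the diatonic chord built there is a minor triad.
Stacking thirds from A gives A-C-E.
The figured bass 6 indicates first inversion, placing the third (C) in the bass: C-E-A.

C E A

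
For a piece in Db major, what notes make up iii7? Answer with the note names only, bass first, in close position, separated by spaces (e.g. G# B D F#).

F Ab C Eb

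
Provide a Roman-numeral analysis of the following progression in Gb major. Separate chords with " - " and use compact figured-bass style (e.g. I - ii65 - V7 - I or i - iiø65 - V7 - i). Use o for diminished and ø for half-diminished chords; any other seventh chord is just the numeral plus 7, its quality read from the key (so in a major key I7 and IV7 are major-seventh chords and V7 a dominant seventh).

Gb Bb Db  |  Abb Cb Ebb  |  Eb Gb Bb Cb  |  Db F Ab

I - bII - IV65 - V

Gb-Bb-Db: major triad on Gb = scale degree 1 → I.
Abb-Cb-Ebb is non-diatonic — a major triad on the lowered supertonic (Abb): the Neapolitan chord, bII.
Eb-Gb-Bb-Cb: root Cb is the subdominant; major seventh chord there is IV65.
Db-F-Ab has root Db, degree 5 in Gb major, so V.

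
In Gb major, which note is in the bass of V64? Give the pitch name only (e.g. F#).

Ab

V in Gb major has root Db; the chord is Db-F-Ab.
The figure 64 means second inversion — the fifth is in the bass.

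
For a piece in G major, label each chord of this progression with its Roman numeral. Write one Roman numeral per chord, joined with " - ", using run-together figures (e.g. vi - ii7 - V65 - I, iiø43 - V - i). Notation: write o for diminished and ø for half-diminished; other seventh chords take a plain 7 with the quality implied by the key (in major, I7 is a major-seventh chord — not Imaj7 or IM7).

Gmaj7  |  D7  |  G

I7 - V7 - I

Gmaj7: major seventh chord on G = scale degree 1 → I7.
D7: dominant seventh chord on D = scale degree 5 → V7.
G has root G, degree 1 in G major, so I.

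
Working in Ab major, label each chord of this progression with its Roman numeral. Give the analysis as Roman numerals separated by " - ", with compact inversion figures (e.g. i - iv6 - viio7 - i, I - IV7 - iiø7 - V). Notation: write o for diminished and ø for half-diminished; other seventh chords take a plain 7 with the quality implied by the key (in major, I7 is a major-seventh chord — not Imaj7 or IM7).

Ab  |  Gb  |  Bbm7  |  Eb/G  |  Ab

Ab has root Ab, degree 1 in Ab major, so I.
Gb is non-diatonic — bVII, a mixture chord from Ab minor.
Bbm7: root Bb is the supertonic; minor seventh chord there is ii7.
Eb/G: root Eb is the dominant; major triad there is V6.
Ab has root Ab, degree 1 in Ab major, so I.

I - bVII - ii7 - V6 - I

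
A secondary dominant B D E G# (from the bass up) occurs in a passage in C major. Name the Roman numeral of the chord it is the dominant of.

The chord is a dominant seventh chord on E.
A dominant resolves down a perfect fifth: E → A. In C major, A is scale degree 6, i.e. vi.

vi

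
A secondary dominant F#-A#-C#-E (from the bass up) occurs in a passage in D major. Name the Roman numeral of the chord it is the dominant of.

The chord is a dominant seventh chord on F#.
A dominant resolves down a perfect fifth: F# → B. In D major, B is scale degree 6, i.e. vi.

vi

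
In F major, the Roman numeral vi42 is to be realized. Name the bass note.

C

vi in F major has root D; the chord is D-F-A-C.
The figure 42 means third inversion — the seventh is in the bass.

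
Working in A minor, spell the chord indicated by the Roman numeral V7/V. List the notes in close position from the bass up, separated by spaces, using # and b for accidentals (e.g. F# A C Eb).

The slash means an applied dominant: we want the dominant of V. In A minor, V is E major, and its dominant is built on B.
Building a dominant seventh chord on B gives B-D#-F#-A.

B D# F# A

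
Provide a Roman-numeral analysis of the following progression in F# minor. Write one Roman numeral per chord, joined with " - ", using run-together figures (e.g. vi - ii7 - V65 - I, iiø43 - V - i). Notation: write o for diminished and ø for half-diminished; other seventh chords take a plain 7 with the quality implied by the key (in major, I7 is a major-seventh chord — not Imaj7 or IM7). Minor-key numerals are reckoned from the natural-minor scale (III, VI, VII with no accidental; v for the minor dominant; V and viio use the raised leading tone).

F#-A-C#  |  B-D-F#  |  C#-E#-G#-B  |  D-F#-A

F#-A-C# has root F#, degree 1 in F# minor, so i.
B-D-F#: root B is the subdominant; minor triad there is iv.
C#-E#-G#-B: dominant seventh chord on C# = scale degree 5 → V7.
D-F#-A: root D is the submediant; major triad there is VI.

i - iv - V7 - VI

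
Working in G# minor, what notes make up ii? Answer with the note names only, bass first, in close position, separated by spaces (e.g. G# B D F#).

A# C# E#

ii is the minor supertonic, borrowed from the parallel major (the Dorian ii). In G# minor that root is A#.
So the chord is A#-C#-E#, a minor triad.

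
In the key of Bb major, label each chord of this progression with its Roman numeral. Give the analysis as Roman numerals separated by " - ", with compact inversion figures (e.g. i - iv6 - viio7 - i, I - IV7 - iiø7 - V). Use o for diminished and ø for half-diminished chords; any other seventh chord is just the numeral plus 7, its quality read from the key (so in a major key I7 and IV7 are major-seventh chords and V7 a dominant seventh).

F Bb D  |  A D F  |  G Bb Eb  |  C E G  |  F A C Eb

F-Bb-D: root Bb is the tonic; major triad there is I64.
A-D-F: minor triad on D = scale degree 3 → iii64.
G-Bb-Eb: root Eb is the subdominant; major triad there is IV6.
C-E-G is the secondary dominant of V (major triad on C): V/V.
F-A-C-Eb: dominant seventh chord on F = scale degree 5 → V7.

I64 - iii64 - IV6 - V/V - V7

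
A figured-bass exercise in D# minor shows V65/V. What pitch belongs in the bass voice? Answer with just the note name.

G##

The applied chord V65/V is rooted on E#: E#-G##-B#-D#.
The figure 65 means first inversion — the third is in the bass.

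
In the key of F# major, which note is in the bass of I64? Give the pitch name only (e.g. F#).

C#

I in F# major has root F#; the chord is F#-A#-C#.
The figure 64 means second inversion — the fifth is in the bass.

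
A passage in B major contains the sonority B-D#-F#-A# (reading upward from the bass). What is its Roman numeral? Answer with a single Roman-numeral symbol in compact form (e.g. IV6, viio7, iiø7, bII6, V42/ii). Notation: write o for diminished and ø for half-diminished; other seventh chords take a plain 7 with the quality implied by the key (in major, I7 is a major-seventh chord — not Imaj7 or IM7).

Stacked in thirds the chord is B-D#-F#-A#: a major seventh chord on B.
In B major, B is the tonic; the diatonic major seventh chord there is I7.

I7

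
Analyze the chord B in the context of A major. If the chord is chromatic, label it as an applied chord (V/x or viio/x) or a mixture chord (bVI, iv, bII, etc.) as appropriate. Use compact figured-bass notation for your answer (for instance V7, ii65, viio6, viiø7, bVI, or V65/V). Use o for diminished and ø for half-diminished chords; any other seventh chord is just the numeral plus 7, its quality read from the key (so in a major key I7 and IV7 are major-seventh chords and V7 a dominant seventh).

Stacked in thirds the chord is B-D#-F#: a major triad on B.
B is not a diatonic chord root with this quality in A major, but it lies a perfect fifth above E (V), so the chord functions as an applied dominant of V.

V/V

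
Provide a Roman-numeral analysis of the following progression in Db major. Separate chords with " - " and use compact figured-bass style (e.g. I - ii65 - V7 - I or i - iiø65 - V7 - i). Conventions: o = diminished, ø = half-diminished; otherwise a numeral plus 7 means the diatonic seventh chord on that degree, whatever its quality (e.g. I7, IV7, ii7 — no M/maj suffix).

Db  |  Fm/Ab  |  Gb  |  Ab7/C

I - iii6 - IV - V65

Db has root Db, degree 1 in Db major, so I.
Fm/Ab has root F, degree 3 in Db major, so iii6.
Gb: root Gb is the subdominant; major triad there is IV.
Ab7/C: root Ab is the dominant; dominant seventh chord there is V65.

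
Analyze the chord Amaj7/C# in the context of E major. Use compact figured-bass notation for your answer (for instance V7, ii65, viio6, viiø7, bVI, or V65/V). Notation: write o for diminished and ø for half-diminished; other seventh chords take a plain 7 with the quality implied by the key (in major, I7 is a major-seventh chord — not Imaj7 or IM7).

IV65

The pitches A-C#-E-G# form a major seventh chord rooted on A.
A is scale degree 4 in E major, and a major seventh chord on that degree is written IV7.
With C# in the bass the chord is in first inversion, so the figured bass is 65.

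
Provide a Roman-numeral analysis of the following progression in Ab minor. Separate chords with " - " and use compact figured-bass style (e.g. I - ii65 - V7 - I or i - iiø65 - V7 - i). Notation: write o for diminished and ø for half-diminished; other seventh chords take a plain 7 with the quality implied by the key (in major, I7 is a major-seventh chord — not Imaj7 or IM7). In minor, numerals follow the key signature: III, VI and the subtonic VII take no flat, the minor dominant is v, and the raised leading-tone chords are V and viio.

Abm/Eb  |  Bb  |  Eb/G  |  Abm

i64 - V/V - V6 - i

Abm/Eb: root Ab is the tonic; minor triad there is i64.
Bb: a major triad on Bb, the applied dominant of V → V/V.
Eb/G: major triad on Eb = scale degree 5 → V6.
Abm: minor triad on Ab = scale degree 1 → i.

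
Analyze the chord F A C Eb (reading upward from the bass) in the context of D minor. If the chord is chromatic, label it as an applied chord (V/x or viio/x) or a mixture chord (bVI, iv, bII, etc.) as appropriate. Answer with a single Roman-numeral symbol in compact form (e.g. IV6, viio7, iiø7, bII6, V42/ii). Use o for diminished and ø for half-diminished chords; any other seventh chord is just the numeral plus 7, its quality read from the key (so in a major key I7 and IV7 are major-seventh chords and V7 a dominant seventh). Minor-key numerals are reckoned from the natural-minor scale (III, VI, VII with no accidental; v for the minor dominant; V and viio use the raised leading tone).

Stacked in thirds the chord is F-A-C-Eb: a dominant seventh chord on F.
F is not a diatonic chord root with this quality in D minor, but it lies a perfect fifth above Bb (VI), so the chord functions as an applied dominant of VI.

V7/VI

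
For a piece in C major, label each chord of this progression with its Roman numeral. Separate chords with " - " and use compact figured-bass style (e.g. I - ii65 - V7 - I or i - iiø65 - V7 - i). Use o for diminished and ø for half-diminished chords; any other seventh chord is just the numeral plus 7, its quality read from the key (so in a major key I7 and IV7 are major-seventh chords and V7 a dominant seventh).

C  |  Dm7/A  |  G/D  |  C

I - ii43 - V64 - I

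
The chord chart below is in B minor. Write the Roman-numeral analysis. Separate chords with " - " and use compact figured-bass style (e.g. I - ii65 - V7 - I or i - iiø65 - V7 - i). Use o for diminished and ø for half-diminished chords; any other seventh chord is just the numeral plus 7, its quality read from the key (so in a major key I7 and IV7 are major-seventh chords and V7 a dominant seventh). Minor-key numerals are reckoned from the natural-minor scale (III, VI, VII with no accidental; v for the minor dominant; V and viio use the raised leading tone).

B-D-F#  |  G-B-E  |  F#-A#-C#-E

i - iv6 - V7

B-D-F#: minor triad on B = scale degree 1 → i.
G-B-E: root E is the subdominant; minor triad there is iv6.
F#-A#-C#-E has root F#, degree 5 in B minor, so V7.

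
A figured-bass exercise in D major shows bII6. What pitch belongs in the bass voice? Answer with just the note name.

G

bII in D major has root Eb; the chord is Eb-G-Bb.
The figure 6 means first inversion — the third is in the bass.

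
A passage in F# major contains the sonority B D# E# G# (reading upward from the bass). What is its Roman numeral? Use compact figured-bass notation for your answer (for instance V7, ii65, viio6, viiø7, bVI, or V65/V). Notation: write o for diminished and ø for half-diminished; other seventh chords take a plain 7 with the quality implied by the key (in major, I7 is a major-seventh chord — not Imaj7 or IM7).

viiø43

The pitches E#-G#-B-D# form a half-diminished seventh chord rooted on E#.
E# is scale degree 7 in F# major, and a half-diminished seventh chord on that degree is written viiø7.
With B in the bass the chord is in second inversion, so the figured bass is 43.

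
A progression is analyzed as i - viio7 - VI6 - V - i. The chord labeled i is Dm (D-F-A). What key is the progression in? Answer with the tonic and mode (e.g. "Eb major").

D minor

i is given as D-F-A — a minor triad with root D.
If D is scale degree 1 and the mode makes that degree carry a minor triad, the tonic is D and the mode is minor.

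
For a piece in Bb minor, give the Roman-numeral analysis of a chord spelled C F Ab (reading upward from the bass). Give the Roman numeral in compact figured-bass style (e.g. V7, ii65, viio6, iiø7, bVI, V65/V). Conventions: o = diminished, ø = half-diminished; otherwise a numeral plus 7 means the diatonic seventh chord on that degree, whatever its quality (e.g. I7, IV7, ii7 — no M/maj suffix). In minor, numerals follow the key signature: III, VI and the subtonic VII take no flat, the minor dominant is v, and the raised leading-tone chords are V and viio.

Stacked in thirds the chord is F-Ab-C: a minor triad on F.
In Bb minor, F is the dominant; the diatonic minor triad there is v.
With C in the bass the chord is in second inversion, so the figured bass is 64.

v64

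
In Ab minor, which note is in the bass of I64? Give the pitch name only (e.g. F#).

Eb

I in Ab minor has root Ab; the chord is Ab-C-Eb.
The figure 64 means second inversion — the fifth is in the bass.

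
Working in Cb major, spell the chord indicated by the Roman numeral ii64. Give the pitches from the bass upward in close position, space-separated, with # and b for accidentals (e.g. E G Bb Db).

In Cb major, the supertonic is Db, and the diatonic chord built there is a minor triad.
That chord is spelled Db-Fb-Ab.
The figured bass 64 indicates second inversion, placing the fifth (Ab) in the bass: Ab-Db-Fb.

Ab Db Fb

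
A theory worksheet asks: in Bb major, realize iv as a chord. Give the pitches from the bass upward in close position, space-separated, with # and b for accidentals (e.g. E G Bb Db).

Eb Gb Bb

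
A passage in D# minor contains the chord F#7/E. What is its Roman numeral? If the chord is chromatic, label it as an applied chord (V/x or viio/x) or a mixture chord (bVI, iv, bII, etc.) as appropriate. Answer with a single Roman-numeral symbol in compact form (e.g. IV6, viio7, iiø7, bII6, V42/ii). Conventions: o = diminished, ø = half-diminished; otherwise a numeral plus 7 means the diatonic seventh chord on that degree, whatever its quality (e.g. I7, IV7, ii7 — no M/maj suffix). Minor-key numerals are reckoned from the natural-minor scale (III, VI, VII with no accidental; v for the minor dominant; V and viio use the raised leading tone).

The pitches F#-A#-C#-E form a dominant seventh chord rooted on F#.
F# is not a diatonic chord root with this quality in D# minor, but it lies a perfect fifth above B (VI), so the chord functions as an applied dominant of VI.
With E in the bass the chord is in third inversion, so the figured bass is 42.

V42/VI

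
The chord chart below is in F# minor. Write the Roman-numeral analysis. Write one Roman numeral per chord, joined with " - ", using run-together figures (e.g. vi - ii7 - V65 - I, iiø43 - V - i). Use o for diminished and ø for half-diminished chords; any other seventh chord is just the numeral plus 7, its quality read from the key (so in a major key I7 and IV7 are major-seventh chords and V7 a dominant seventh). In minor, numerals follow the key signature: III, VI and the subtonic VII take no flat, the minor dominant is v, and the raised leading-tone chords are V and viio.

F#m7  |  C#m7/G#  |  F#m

F#m7 has root F#, degree 1 in F# minor, so i7.
C#m7/G#: minor seventh chord on C# = scale degree 5 → v43.
F#m: root F# is the tonic; minor triad there is i.

i7 - v43 - i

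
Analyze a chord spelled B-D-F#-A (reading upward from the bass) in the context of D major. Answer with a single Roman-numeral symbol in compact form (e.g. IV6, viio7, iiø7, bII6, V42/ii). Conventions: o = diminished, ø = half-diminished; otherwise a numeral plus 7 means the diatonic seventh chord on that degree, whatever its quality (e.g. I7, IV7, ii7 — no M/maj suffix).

The pitches B-D-F#-A form a minor seventh chord rooted on B.
B is scale degree 6 in D major, and a minor seventh chord on that degree is written vi7.

vi7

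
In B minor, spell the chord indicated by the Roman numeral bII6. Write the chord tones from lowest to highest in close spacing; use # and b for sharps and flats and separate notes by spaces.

bII6 is the Neapolitan sixth — a major triad on the lowered second degree, here in its customary first inversion. In B minor that root is C.
So the chord is C-E-G.
The figured bass 6 indicates first inversion, placing the third (E) in the bass: E-G-C.

E G C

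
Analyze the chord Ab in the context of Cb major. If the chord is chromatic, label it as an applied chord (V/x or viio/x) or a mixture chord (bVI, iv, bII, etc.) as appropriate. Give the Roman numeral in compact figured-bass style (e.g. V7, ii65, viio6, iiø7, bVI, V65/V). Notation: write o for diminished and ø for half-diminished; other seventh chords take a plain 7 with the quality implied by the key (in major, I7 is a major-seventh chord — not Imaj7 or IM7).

V/ii

Stacked in thirds the chord is Ab-C-Eb: a major triad on Ab.
Ab is not a diatonic chord root with this quality in Cb major, but it lies a perfect fifth above Db (ii), so the chord functions as an applied dominant of ii.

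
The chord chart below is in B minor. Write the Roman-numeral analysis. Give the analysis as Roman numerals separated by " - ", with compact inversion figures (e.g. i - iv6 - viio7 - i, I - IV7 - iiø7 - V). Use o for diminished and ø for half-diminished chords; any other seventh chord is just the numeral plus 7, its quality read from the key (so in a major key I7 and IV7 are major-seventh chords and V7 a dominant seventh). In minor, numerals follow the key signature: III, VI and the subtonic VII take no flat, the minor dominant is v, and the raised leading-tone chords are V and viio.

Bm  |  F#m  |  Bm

Bm: minor triad on B = scale degree 1 → i.
F#m: root F# is the dominant; minor triad there is v.
Bm: minor triad on B = scale degree 1 → i.

i - v - i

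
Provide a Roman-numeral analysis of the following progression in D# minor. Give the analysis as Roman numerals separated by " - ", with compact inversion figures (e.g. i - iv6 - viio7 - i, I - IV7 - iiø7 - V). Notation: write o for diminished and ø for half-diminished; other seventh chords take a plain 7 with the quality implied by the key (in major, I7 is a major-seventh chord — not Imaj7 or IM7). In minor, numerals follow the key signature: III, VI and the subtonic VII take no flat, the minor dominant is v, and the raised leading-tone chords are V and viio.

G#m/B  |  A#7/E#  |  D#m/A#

G#m/B: minor triad on G# = scale degree 4 → iv6.
A#7/E#: dominant seventh chord on A# = scale degree 5 → V43.
D#m/A# has root D#, degree 1 in D# minor, so i64.

iv6 - V43 - i64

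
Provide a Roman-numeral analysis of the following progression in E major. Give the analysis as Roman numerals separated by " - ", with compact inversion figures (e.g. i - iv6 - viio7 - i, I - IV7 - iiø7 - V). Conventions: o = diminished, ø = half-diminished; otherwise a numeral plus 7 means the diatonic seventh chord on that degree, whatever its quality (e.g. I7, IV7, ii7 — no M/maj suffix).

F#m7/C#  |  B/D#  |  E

F#m7/C# has root F#, degree 2 in E major, so ii43.
B/D#: root B is the dominant; major triad there is V6.
E has root E, degree 1 in E major, so I.

ii43 - V6 - I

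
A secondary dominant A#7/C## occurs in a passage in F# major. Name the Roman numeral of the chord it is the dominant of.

The chord is a dominant seventh chord on A#.
A dominant resolves down a perfect fifth: A# → D#. In F# major, D# is scale degree 6, i.e. vi.

vi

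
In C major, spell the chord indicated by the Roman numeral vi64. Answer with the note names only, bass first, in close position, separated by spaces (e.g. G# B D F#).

E A C

In C major, the sixth degree is A, and the diatonic chord built there is a minor triad.
That chord is spelled A-C-E.
With the 64 figure the chord is in second inversion; from the bass E upward in close position it reads E-A-C.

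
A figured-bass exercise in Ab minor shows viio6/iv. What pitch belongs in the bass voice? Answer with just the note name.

The applied chord viio6/iv is rooted on C: C-Eb-Gb.
The figure 6 means first inversion — the third is in the bass.

Eb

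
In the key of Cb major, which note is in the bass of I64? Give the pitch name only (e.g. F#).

Gb

I in Cb major has root Cb; the chord is Cb-Eb-Gb.
The figure 64 means second inversion — the fifth is in the bass.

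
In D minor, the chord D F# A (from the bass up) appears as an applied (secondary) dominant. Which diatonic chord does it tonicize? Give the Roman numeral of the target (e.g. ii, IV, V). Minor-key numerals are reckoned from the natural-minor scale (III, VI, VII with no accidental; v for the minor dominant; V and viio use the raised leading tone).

The chord is a major triad on D.
A dominant resolves down a perfect fifth: D → G. In D minor, G is scale degree 4, i.e. iv.

iv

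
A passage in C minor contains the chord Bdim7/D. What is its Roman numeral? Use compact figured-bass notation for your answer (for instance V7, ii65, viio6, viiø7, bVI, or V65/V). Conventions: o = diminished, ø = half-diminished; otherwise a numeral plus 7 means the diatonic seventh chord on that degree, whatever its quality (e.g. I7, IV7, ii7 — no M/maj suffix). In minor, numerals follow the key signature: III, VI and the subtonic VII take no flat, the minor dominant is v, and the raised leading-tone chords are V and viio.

viio65

The pitches B-D-F-Ab form a fully diminished seventh chord rooted on B.
B is scale degree 7 in C minor, and a fully diminished seventh chord on that degree is written viio7.
With D in the bass the chord is in first inversion, so the figured bass is 65.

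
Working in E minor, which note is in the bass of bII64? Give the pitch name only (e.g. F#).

C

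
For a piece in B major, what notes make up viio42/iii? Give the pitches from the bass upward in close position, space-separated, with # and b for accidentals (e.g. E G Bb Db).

B C## E# G#

viio42/iii is a secondary leading-tone chord. The target iii is D# in B major; the applied chord is rooted a semitone below, on C##.
Building a fully diminished seventh chord on C## gives C##-E#-G#-B.
With the 42 figure the chord is in third inversion; from the bass B upward in close position it reads B-C##-E#-G#.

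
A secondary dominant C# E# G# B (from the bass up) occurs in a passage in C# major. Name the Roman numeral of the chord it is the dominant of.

IV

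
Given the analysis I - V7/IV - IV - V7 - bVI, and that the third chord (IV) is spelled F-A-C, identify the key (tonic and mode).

C major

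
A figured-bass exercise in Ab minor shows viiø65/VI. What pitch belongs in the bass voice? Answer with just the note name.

The applied chord viiø65/VI is rooted on Eb: Eb-Gb-Bbb-Db.
The figure 65 means first inversion — the third is in the bass.

Gb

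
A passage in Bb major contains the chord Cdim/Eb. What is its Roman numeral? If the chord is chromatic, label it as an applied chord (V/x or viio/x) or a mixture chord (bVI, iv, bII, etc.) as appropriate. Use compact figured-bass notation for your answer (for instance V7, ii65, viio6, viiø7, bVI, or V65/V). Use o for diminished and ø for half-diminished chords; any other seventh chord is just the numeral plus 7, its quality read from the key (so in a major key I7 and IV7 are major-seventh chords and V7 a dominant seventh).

iio6

The pitches C-Eb-Gb form a diminished triad rooted on C.
C is the second degree of Bb major. This is the diminished supertonic triad, borrowed from the parallel minor.
With Eb in the bass the chord is in first inversion, so the figured bass is 6.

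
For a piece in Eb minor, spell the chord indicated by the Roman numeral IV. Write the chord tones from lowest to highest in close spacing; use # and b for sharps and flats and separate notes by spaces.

Ab C Eb

Scale degree 4 in Eb minor is Ab; here the chord built on it is altered to a major triad. IV is the major subdominant, borrowed from the parallel major.
So the chord is Ab-C-Eb, a major triad.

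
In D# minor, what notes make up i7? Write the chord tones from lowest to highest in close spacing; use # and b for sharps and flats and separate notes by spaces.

In D# minor, the tonic is D#, and the diatonic chord built there is a minor seventh chord.
That chord is spelled D#-F#-A#-C#.

D# F# A# C#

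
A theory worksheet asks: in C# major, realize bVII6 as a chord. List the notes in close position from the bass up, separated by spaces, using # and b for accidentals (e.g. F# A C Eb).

Scale degree 7 in C# major is B#; lowering it a half step gives B. bVII6 is a major triad on the lowered seventh degree (the subtonic), borrowed from the parallel minor.
So the chord is B-D#-F#, a major triad.
With the 6 figure the chord is in first inversion; from the bass D# upward in close position it reads D#-F#-B.

D# F# B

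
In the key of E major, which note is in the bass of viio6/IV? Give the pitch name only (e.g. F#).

B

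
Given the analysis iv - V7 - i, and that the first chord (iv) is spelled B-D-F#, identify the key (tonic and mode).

F# minor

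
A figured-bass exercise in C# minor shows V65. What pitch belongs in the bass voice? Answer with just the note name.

B#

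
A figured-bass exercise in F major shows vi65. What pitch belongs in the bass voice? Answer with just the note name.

vi in F major has root D; the chord is D-F-A-C.
The figure 65 means first inversion — the third is in the bass.

F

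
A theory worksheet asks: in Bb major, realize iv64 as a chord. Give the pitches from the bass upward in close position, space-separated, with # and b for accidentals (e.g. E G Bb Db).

Bb Eb Gb

iv64 is the minor subdominant, borrowed from the parallel minor. In Bb major that root is Eb.
So the chord is Eb-Gb-Bb.
With the 64 figure the chord is in second inversion; from the bass Bb upward in close position it reads Bb-Eb-Gb.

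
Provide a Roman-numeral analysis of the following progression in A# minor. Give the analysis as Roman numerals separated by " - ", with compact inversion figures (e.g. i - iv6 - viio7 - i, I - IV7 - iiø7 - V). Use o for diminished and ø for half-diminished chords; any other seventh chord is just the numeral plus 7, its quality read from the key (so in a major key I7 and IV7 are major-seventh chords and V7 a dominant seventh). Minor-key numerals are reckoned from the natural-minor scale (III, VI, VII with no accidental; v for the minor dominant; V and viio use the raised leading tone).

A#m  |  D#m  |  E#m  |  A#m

i - iv - v - i

A#m: minor triad on A# = scale degree 1 → i.
D#m: root D# is the subdominant; minor triad there is iv.
E#m: root E# is the dominant; minor triad there is v.
A#m: root A# is the tonic; minor triad there is i.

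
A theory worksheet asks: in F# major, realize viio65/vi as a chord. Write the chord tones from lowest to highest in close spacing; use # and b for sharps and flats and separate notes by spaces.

E# G# B C##

The slash marks an applied leading-tone chord: viio of vi. In F# major, vi is D#, so the leading tone to it is C##, a half step below.
Building a fully diminished seventh chord on C## gives C##-E#-G#-B.
The figured bass 65 indicates first inversion, placing the third (E#) in the bass: E#-G#-B-C##.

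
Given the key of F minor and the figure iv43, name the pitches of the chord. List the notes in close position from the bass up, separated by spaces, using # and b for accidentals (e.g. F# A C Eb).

F Ab Bb Db

The numeral's case and figure indicate a minor seventh chord. In F minor its root, the subdominant, is Bb.
Stacking thirds from Bb gives Bb-Db-F-Ab.
The figured bass 43 indicates second inversion, placing the fifth (F) in the bass: F-Ab-Bb-Db.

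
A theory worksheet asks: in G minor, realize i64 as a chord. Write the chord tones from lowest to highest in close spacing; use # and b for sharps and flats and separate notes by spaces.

The numeral's case and figure indicate a minor triad. In G minor its root, the tonic, is G.
That chord is spelled G-Bb-D.
With the 64 figure the chord is in second inversion; from the bass D upward in close position it reads D-G-Bb.

D G Bb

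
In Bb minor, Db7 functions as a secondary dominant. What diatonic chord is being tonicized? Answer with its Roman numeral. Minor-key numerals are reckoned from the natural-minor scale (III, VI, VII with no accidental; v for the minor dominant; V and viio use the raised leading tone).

The chord is a dominant seventh chord on Db.
A dominant resolves down a perfect fifth: Db → Gb. In Bb minor, Gb is scale degree 6, i.e. VI.

VI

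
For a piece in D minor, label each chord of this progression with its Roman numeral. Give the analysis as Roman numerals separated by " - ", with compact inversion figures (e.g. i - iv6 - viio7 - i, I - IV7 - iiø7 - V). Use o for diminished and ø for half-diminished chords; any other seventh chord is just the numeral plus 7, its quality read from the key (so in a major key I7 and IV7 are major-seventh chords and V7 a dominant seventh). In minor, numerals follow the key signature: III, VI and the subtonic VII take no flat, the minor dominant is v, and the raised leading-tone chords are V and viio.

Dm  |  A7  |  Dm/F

Dm has root D, degree 1 in D minor, so i.
A7: dominant seventh chord on A = scale degree 5 → V7.
Dm/F: minor triad on D = scale degree 1 → i6.

i - V7 - i6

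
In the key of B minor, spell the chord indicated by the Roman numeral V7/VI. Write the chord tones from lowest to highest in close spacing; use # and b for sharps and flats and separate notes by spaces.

V7/VI is a secondary dominant — the dominant seventh of VI. VI in B minor is G, so the applied chord's root is D, a perfect fifth above.
Building a dominant seventh chord on D gives D-F#-A-C.

D F# A C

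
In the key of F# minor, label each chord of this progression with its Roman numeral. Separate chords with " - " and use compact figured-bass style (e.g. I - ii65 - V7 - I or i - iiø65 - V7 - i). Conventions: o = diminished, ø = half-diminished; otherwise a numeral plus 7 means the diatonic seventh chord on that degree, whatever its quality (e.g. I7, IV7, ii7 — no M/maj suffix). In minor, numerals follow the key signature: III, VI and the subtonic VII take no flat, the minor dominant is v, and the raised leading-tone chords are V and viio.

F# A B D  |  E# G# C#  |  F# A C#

iv43 - V6 - i

F#-A-B-D: root B is the subdominant; minor seventh chord there is iv43.
E#-G#-C# has root C#, degree 5 in F# minor, so V6.
F#-A-C# has root F#, degree 1 in F# minor, so i.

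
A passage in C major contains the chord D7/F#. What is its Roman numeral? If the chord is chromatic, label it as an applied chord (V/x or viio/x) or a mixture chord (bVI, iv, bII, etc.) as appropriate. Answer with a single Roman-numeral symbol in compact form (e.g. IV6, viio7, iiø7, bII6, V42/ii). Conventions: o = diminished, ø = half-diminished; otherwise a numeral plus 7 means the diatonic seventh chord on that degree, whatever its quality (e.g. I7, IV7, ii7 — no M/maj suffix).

Stacked in thirds the chord is D-F#-A-C: a dominant seventh chord on D.
D is not a diatonic chord root with this quality in C major, but it lies a perfect fifth above G (V), so the chord functions as an applied dominant of V.
With F# in the bass the chord is in first inversion, so the figured bass is 65.

V65/V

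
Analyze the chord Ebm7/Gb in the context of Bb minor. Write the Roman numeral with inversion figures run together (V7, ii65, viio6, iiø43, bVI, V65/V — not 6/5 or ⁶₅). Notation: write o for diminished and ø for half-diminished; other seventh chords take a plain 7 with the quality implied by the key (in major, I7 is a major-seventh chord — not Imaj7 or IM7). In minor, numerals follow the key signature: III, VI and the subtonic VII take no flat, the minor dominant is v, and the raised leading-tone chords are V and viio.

iv65

The pitches Eb-Gb-Bb-Db form a minor seventh chord rooted on Eb.
Eb is scale degree 4 in Bb minor, and a minor seventh chord on that degree is written iv7.
With Gb in the bass the chord is in first inversion, so the figured bass is 65.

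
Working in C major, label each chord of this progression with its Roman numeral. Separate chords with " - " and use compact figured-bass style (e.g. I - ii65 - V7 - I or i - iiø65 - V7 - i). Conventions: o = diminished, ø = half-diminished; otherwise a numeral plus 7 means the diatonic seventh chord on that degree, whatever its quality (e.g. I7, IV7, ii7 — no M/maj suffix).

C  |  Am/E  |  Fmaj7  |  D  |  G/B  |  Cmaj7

I - vi64 - IV7 - V/V - V6 - I7

C: major triad on C = scale degree 1 → I.
Am/E has root A, degree 6 in C major, so vi64.
Fmaj7: major seventh chord on F = scale degree 4 → IV7.
D: chromatic; D is V of V, so V/V.
G/B: root G is the dominant; major triad there is V6.
Cmaj7: major seventh chord on C = scale degree 1 → I7.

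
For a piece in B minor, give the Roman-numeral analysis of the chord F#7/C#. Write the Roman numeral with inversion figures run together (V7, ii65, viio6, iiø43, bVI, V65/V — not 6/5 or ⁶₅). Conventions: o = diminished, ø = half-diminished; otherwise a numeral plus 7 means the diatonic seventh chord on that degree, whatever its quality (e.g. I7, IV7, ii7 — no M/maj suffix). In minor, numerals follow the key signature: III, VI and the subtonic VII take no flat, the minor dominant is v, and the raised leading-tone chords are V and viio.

Stacked in thirds the chord is F#-A#-C#-E: a dominant seventh chord on F#.
In B minor, F# is the dominant; the diatonic dominant seventh chord there is V7.
With C# in the bass the chord is in second inversion, so the figured bass is 43.

V43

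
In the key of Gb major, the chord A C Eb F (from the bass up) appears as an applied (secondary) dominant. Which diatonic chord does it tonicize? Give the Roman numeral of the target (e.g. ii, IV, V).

iii

The chord is a dominant seventh chord on F.
A dominant resolves down a perfect fifth: F → Bb. In Gb major, Bb is scale degree 3, i.e. iii.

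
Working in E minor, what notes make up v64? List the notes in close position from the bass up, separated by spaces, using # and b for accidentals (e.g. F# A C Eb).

The numeral's case and figure indicate a minor triad. In E minor its root, the fifth degree, is B.
That chord is spelled B-D-F#.
With the 64 figure the chord is in second inversion; from the bass F# upward in close position it reads F#-B-D.

F# B D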